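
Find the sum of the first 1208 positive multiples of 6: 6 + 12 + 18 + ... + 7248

Factor out 6: = 6(1 + 2 + ... + 1208) = 6 × n(n+1)/2
= 6 × 1208×1209/2
= 6 × 730236
= 4381416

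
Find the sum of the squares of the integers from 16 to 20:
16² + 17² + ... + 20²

Use ∑_{k=1}^{n} k² = n(n+1)(2n+1)/6, then subtract the first 15 terms.
∑_{k=1}^{20} k² = 20×21×41/6 = 2870
∑_{k=1}^{15} k² = 15×16×31/6 = 1240
∑_{k=16}^{20} k² = 2870 - 1240 = 1630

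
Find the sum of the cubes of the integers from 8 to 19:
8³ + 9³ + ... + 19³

Use ∑_{k=1}^{n} k³ = [n(n+1)/2]², then subtract the first 7 terms.
∑_{k=1}^{19} k³ = [19×20/2]² = 190² = 36100
∑_{k=1}^{7} k³ = [7×8/2]² = 28² = 784
∑_{k=8}^{19} k³ = 36100 - 784 = 35316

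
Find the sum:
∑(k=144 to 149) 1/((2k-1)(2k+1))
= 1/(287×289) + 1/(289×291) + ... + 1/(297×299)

Partial fractions: 1/((2k-1)(2k+1)) = (1/2)[1/(2k-1) - 1/(2k+1)]
The series telescopes:
= (1/2)[1/287 - 1/299]
= 6/85813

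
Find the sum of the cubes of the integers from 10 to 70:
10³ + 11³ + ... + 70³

Use ∑_{k=1}^{n} k³ = [n(n+1)/2]², then subtract the first 9 terms.
∑_{k=1}^{70} k³ = [70×71/2]² = 2485² = 6175225
∑_{k=1}^{9} k³ = [9×10/2]² = 45² = 2025
∑_{k=10}^{70} k³ = 6175225 - 2025 = 6173200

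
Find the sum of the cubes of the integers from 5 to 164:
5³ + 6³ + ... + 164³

Use ∑_{k=1}^{n} k³ = [n(n+1)/2]², then subtract the first 4 terms.
∑_{k=1}^{164} k³ = [164×165/2]² = 13530² = 183060900
∑_{k=1}^{4} k³ = [4×5/2]² = 10² = 100
∑_{k=5}^{164} k³ = 183060900 - 100 = 183060800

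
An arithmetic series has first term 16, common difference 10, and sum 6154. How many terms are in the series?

Using S = n/2 × [2a + (n-1)d]
6154 = n/2 × [2(16) + (n-1)(10)]
6154 = n/2 × [32 + 10n - 10]
12308 = n × [22 + 10n]
10n² + (22)n - 12308 = 0
Discriminant: Δ = (22)² - 4(10)(-12308) = 484 + 492320 = 492804
√Δ = 702
n = [-(22) + √Δ] / (2·10) = (-22 + 702) / 20 = 680 / 20 = 34
(The negative root is discarded since n must be a positive integer.)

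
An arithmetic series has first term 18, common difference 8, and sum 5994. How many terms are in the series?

Using S = n/2 × [2a + (n-1)d]
5994 = n/2 × [2(18) + (n-1)(8)]
5994 = n/2 × [36 + 8n - 8]
11988 = n × [28 + 8n]
8n² + (28)n - 11988 = 0
Discriminant: Δ = (28)² - 4(8)(-11988) = 784 + 383616 = 384400
√Δ = 620
n = [-(28) + √Δ] / (2·8) = (-28 + 620) / 16 = 592 / 16 = 37
(The negative root is discarded since n must be a positive integer.)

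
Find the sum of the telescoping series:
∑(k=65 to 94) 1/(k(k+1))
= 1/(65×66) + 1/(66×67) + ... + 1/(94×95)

Partial fractions: 1/(k(k+1)) = 1/k - 1/(k+1)
The series telescopes:
= (1/65 - 1/66) + (1/66 - 1/67) + ... + (1/94 - 1/95)
= 1/65 - 1/95
= 6/1235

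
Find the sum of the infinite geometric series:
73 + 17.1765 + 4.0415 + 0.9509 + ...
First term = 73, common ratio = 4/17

For |r| < 1, S = a / (1 - r)
S = 73 / (1 - (4/17))
S = 73 / (13/17)
S = 1241/13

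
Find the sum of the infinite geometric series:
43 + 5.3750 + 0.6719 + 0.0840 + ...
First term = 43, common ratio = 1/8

For |r| < 1, S = a / (1 - r)
S = 43 / (1 - (1/8))
S = 43 / (7/8)
S = 344/7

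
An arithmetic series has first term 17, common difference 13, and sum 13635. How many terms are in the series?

Using S = n/2 × [2a + (n-1)d]
13635 = n/2 × [2(17) + (n-1)(13)]
13635 = n/2 × [34 + 13n - 13]
27270 = n × [21 + 13n]
13n² + (21)n - 27270 = 0
Discriminant: Δ = (21)² - 4(13)(-27270) = 441 + 1418040 = 1418481
√Δ = 1191
n = [-(21) + √Δ] / (2·13) = (-21 + 1191) / 26 = 1170 / 26 = 45
(The negative root is discarded since n must be a positive integer.)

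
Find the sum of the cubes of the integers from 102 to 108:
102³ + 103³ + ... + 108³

Use ∑_{k=1}^{n} k³ = [n(n+1)/2]², then subtract the first 101 terms.
∑_{k=1}^{108} k³ = [108×109/2]² = 5886² = 34644996
∑_{k=1}^{101} k³ = [101×102/2]² = 5151² = 26532801
∑_{k=102}^{108} k³ = 34644996 - 26532801 = 8112195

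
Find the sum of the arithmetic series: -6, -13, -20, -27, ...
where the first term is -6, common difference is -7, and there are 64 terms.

Sₙ = n/2 × (first + last)
Last term = a + (n-1)d = -6 + (64-1)×(-7) = -447
S_64 = 64/2 × (-6 + (-447))
S_64 = 64/2 × (-453) = -14496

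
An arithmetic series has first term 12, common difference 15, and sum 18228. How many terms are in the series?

Using S = n/2 × [2a + (n-1)d]
18228 = n/2 × [2(12) + (n-1)(15)]
18228 = n/2 × [24 + 15n - 15]
36456 = n × [9 + 15n]
15n² + (9)n - 36456 = 0
Discriminant: Δ = (9)² - 4(15)(-36456) = 81 + 2187360 = 2187441
√Δ = 1479
n = [-(9) + √Δ] / (2·15) = (-9 + 1479) / 30 = 1470 / 30 = 49
(The negative root is discarded since n must be a positive integer.)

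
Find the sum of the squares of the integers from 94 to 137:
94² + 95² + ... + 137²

Use ∑_{k=1}^{n} k² = n(n+1)(2n+1)/6, then subtract the first 93 terms.
∑_{k=1}^{137} k² = 137×138×275/6 = 866525
∑_{k=1}^{93} k² = 93×94×187/6 = 272459
∑_{k=94}^{137} k² = 866525 - 272459 = 594066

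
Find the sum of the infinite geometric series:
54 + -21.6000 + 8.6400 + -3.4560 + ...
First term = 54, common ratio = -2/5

For |r| < 1, S = a / (1 - r)
S = 54 / (1 - (-2/5))
S = 54 / (7/5)
S = 270/7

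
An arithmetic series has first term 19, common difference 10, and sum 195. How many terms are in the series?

Using S = n/2 × [2a + (n-1)d]
195 = n/2 × [2(19) + (n-1)(10)]
195 = n/2 × [38 + 10n - 10]
390 = n × [28 + 10n]
10n² + (28)n - 390 = 0
Discriminant: Δ = (28)² - 4(10)(-390) = 784 + 15600 = 16384
√Δ = 128
n = [-(28) + √Δ] / (2·10) = (-28 + 128) / 20 = 100 / 20 = 5
(The negative root is discarded since n must be a positive integer.)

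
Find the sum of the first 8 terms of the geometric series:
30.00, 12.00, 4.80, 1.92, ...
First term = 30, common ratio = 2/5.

Sₙ = a(1 - rⁿ) / (1 - r)
S_8 = 30(1 - (2/5)^8) / (1 - (2/5))
S_8 = 30(1 - (256/390625)) / (3/5)
S_8 = 780738/15625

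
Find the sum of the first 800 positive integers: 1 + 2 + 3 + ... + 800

Formula: ∑k = n(n+1)/2
= 800×801/2
= 640800/2
= 320400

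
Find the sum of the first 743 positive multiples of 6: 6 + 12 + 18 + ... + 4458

Factor out 6: = 6(1 + 2 + ... + 743) = 6 × n(n+1)/2
= 6 × 743×744/2
= 6 × 276396
= 1658376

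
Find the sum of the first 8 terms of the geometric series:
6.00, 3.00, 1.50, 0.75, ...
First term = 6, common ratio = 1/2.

Sₙ = a(1 - rⁿ) / (1 - r)
S_8 = 6(1 - (1/2)^8) / (1 - (1/2))
S_8 = 6(1 - (1/256)) / (1/2)
S_8 = 765/64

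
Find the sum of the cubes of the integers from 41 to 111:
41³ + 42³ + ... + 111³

Use ∑_{k=1}^{n} k³ = [n(n+1)/2]², then subtract the first 40 terms.
∑_{k=1}^{111} k³ = [111×112/2]² = 6216² = 38638656
∑_{k=1}^{40} k³ = [40×41/2]² = 820² = 672400
∑_{k=41}^{111} k³ = 38638656 - 672400 = 37966256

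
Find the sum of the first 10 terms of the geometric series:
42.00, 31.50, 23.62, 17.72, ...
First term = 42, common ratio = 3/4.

Sₙ = a(1 - rⁿ) / (1 - r)
S_10 = 42(1 - (3/4)^10) / (1 - (3/4))
S_10 = 42(1 - (59049/1048576)) / (1/4)
S_10 = 20780067/131072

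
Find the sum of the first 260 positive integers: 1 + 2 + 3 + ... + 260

Formula: ∑k = n(n+1)/2
= 260×261/2
= 67860/2
= 33930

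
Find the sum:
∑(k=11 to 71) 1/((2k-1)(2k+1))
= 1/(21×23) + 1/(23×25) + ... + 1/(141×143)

Partial fractions: 1/((2k-1)(2k+1)) = (1/2)[1/(2k-1) - 1/(2k+1)]
The series telescopes:
= (1/2)[1/21 - 1/143]
= 61/3003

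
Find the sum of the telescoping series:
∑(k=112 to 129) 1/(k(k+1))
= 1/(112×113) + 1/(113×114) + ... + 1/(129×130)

Partial fractions: 1/(k(k+1)) = 1/k - 1/(k+1)
The series telescopes:
= (1/112 - 1/113) + (1/113 - 1/114) + ... + (1/129 - 1/130)
= 1/112 - 1/130
= 9/7280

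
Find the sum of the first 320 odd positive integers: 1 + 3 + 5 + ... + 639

Sum of first n odd numbers = n²
= 320²
= 102400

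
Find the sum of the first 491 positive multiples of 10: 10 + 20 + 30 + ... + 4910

Factor out 10: = 10(1 + 2 + ... + 491) = 10 × n(n+1)/2
= 10 × 491×492/2
= 10 × 120786
= 1207860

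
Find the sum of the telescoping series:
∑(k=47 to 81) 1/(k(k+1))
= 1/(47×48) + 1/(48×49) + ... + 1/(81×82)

Partial fractions: 1/(k(k+1)) = 1/k - 1/(k+1)
The series telescopes:
= (1/47 - 1/48) + (1/48 - 1/49) + ... + (1/81 - 1/82)
= 1/47 - 1/82
= 35/3854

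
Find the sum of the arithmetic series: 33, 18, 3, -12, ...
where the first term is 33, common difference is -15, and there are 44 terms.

Sₙ = n/2 × (first + last)
Last term = a + (n-1)d = 33 + (44-1)×(-15) = -612
S_44 = 44/2 × (33 + (-612))
S_44 = 44/2 × (-579) = -12738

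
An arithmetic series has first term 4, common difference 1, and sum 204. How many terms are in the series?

Using S = n/2 × [2a + (n-1)d]
204 = n/2 × [2(4) + (n-1)(1)]
204 = n/2 × [8 + 1n - 1]
408 = n × [7 + 1n]
1n² + (7)n - 408 = 0
Discriminant: Δ = (7)² - 4(1)(-408) = 49 + 1632 = 1681
√Δ = 41
n = [-(7) + √Δ] / (2·1) = (-7 + 41) / 2 = 34 / 2 = 17
(The negative root is discarded since n must be a positive integer.)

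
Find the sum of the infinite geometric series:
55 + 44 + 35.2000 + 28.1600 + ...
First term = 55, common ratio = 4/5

For |r| < 1, S = a / (1 - r)
S = 55 / (1 - (4/5))
S = 55 / (1/5)
S = 275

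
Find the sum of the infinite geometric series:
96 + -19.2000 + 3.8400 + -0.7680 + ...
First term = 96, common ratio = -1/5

For |r| < 1, S = a / (1 - r)
S = 96 / (1 - (-1/5))
S = 96 / (6/5)
S = 80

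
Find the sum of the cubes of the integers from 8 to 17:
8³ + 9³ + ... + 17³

Use ∑_{k=1}^{n} k³ = [n(n+1)/2]², then subtract the first 7 terms.
∑_{k=1}^{17} k³ = [17×18/2]² = 153² = 23409
∑_{k=1}^{7} k³ = [7×8/2]² = 28² = 784
∑_{k=8}^{17} k³ = 23409 - 784 = 22625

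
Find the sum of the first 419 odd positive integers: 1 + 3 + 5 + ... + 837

Sum of first n odd numbers = n²
= 419²
= 175561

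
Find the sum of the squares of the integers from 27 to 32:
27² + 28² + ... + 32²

Use ∑_{k=1}^{n} k² = n(n+1)(2n+1)/6, then subtract the first 26 terms.
∑_{k=1}^{32} k² = 32×33×65/6 = 11440
∑_{k=1}^{26} k² = 26×27×53/6 = 6201
∑_{k=27}^{32} k² = 11440 - 6201 = 5239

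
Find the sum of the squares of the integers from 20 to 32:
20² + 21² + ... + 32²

Use ∑_{k=1}^{n} k² = n(n+1)(2n+1)/6, then subtract the first 19 terms.
∑_{k=1}^{32} k² = 32×33×65/6 = 11440
∑_{k=1}^{19} k² = 19×20×39/6 = 2470
∑_{k=20}^{32} k² = 11440 - 2470 = 8970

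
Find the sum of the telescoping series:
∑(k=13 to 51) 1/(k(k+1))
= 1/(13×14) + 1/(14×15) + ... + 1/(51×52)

Partial fractions: 1/(k(k+1)) = 1/k - 1/(k+1)
The series telescopes:
= (1/13 - 1/14) + (1/14 - 1/15) + ... + (1/51 - 1/52)
= 1/13 - 1/52
= 3/52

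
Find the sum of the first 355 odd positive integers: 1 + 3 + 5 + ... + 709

Sum of first n odd numbers = n²
= 355²
= 126025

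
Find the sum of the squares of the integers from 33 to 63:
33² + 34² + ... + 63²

Use ∑_{k=1}^{n} k² = n(n+1)(2n+1)/6, then subtract the first 32 terms.
∑_{k=1}^{63} k² = 63×64×127/6 = 85344
∑_{k=1}^{32} k² = 32×33×65/6 = 11440
∑_{k=33}^{63} k² = 85344 - 11440 = 73904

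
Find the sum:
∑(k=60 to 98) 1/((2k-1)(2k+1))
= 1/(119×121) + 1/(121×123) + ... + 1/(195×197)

Partial fractions: 1/((2k-1)(2k+1)) = (1/2)[1/(2k-1) - 1/(2k+1)]
The series telescopes:
= (1/2)[1/119 - 1/197]
= 39/23443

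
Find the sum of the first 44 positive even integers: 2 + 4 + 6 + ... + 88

Sum of first n even numbers = n(n+1)
= 44×45
= 1980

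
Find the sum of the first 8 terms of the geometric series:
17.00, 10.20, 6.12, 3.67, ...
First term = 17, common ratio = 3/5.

Sₙ = a(1 - rⁿ) / (1 - r)
S_8 = 17(1 - (3/5)^8) / (1 - (3/5))
S_8 = 17(1 - (6561/390625)) / (2/5)
S_8 = 3264544/78125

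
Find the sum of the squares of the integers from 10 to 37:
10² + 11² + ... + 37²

Use ∑_{k=1}^{n} k² = n(n+1)(2n+1)/6, then subtract the first 9 terms.
∑_{k=1}^{37} k² = 37×38×75/6 = 17575
∑_{k=1}^{9} k² = 9×10×19/6 = 285
∑_{k=10}^{37} k² = 17575 - 285 = 17290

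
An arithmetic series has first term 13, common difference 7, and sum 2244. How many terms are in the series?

Using S = n/2 × [2a + (n-1)d]
2244 = n/2 × [2(13) + (n-1)(7)]
2244 = n/2 × [26 + 7n - 7]
4488 = n × [19 + 7n]
7n² + (19)n - 4488 = 0
Discriminant: Δ = (19)² - 4(7)(-4488) = 361 + 125664 = 126025
√Δ = 355
n = [-(19) + √Δ] / (2·7) = (-19 + 355) / 14 = 336 / 14 = 24
(The negative root is discarded since n must be a positive integer.)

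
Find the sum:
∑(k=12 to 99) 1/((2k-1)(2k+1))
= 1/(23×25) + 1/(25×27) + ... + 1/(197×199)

Partial fractions: 1/((2k-1)(2k+1)) = (1/2)[1/(2k-1) - 1/(2k+1)]
The series telescopes:
= (1/2)[1/23 - 1/199]
= 88/4577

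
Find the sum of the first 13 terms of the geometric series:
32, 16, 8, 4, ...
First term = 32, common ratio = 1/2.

Sₙ = a(1 - rⁿ) / (1 - r)
S_13 = 32(1 - (1/2)^13) / (1 - (1/2))
S_13 = 32(1 - (1/8192)) / (1/2)
S_13 = 8191/128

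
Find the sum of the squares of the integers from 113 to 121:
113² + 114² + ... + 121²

Use ∑_{k=1}^{n} k² = n(n+1)(2n+1)/6, then subtract the first 112 terms.
∑_{k=1}^{121} k² = 121×122×243/6 = 597861
∑_{k=1}^{112} k² = 112×113×225/6 = 474600
∑_{k=113}^{121} k² = 597861 - 474600 = 123261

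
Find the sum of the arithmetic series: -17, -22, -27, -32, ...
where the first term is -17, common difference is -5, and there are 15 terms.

Sₙ = n/2 × (first + last)
Last term = a + (n-1)d = -17 + (15-1)×(-5) = -87
S_15 = 15/2 × (-17 + (-87))
S_15 = 15/2 × (-104) = -780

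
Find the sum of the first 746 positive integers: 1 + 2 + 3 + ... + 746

Formula: ∑k = n(n+1)/2
= 746×747/2
= 557262/2
= 278631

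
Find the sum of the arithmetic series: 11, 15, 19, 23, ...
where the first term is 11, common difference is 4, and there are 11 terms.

Sₙ = n/2 × (first + last)
Last term = a + (n-1)d = 11 + (11-1)×4 = 51
S_11 = 11/2 × (11 + 51)
S_11 = 11/2 × 62 = 341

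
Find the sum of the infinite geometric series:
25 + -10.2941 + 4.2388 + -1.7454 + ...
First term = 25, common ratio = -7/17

For |r| < 1, S = a / (1 - r)
S = 25 / (1 - (-7/17))
S = 25 / (24/17)
S = 425/24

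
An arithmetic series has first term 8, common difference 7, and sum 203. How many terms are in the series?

Using S = n/2 × [2a + (n-1)d]
203 = n/2 × [2(8) + (n-1)(7)]
203 = n/2 × [16 + 7n - 7]
406 = n × [9 + 7n]
7n² + (9)n - 406 = 0
Discriminant: Δ = (9)² - 4(7)(-406) = 81 + 11368 = 11449
√Δ = 107
n = [-(9) + √Δ] / (2·7) = (-9 + 107) / 14 = 98 / 14 = 7
(The negative root is discarded since n must be a positive integer.)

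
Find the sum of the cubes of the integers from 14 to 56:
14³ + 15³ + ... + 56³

Use ∑_{k=1}^{n} k³ = [n(n+1)/2]², then subtract the first 13 terms.
∑_{k=1}^{56} k³ = [56×57/2]² = 1596² = 2547216
∑_{k=1}^{13} k³ = [13×14/2]² = 91² = 8281
∑_{k=14}^{56} k³ = 2547216 - 8281 = 2538935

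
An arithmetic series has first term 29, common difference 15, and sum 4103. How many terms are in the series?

Using S = n/2 × [2a + (n-1)d]
4103 = n/2 × [2(29) + (n-1)(15)]
4103 = n/2 × [58 + 15n - 15]
8206 = n × [43 + 15n]
15n² + (43)n - 8206 = 0
Discriminant: Δ = (43)² - 4(15)(-8206) = 1849 + 492360 = 494209
√Δ = 703
n = [-(43) + √Δ] / (2·15) = (-43 + 703) / 30 = 660 / 30 = 22
(The negative root is discarded since n must be a positive integer.)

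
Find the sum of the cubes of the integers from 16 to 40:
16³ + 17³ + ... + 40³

Use ∑_{k=1}^{n} k³ = [n(n+1)/2]², then subtract the first 15 terms.
∑_{k=1}^{40} k³ = [40×41/2]² = 820² = 672400
∑_{k=1}^{15} k³ = [15×16/2]² = 120² = 14400
∑_{k=16}^{40} k³ = 672400 - 14400 = 658000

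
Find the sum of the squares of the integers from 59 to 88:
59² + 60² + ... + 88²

Use ∑_{k=1}^{n} k² = n(n+1)(2n+1)/6, then subtract the first 58 terms.
∑_{k=1}^{88} k² = 88×89×177/6 = 231044
∑_{k=1}^{58} k² = 58×59×117/6 = 66729
∑_{k=59}^{88} k² = 231044 - 66729 = 164315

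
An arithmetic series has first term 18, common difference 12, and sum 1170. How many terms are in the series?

Using S = n/2 × [2a + (n-1)d]
1170 = n/2 × [2(18) + (n-1)(12)]
1170 = n/2 × [36 + 12n - 12]
2340 = n × [24 + 12n]
12n² + (24)n - 2340 = 0
Discriminant: Δ = (24)² - 4(12)(-2340) = 576 + 112320 = 112896
√Δ = 336
n = [-(24) + √Δ] / (2·12) = (-24 + 336) / 24 = 312 / 24 = 13
(The negative root is discarded since n must be a positive integer.)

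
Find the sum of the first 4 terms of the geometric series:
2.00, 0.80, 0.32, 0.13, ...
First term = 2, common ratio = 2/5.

Sₙ = a(1 - rⁿ) / (1 - r)
S_4 = 2(1 - (2/5)^4) / (1 - (2/5))
S_4 = 2(1 - (16/625)) / (3/5)
S_4 = 406/125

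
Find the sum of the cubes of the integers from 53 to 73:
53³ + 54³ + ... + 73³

Use ∑_{k=1}^{n} k³ = [n(n+1)/2]², then subtract the first 52 terms.
∑_{k=1}^{73} k³ = [73×74/2]² = 2701² = 7295401
∑_{k=1}^{52} k³ = [52×53/2]² = 1378² = 1898884
∑_{k=53}^{73} k³ = 7295401 - 1898884 = 5396517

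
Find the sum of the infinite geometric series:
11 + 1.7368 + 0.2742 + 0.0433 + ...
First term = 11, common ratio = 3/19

For |r| < 1, S = a / (1 - r)
S = 11 / (1 - (3/19))
S = 11 / (16/19)
S = 209/16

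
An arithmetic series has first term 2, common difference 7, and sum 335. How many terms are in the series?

Using S = n/2 × [2a + (n-1)d]
335 = n/2 × [2(2) + (n-1)(7)]
335 = n/2 × [4 + 7n - 7]
670 = n × [-3 + 7n]
7n² + (-3)n - 670 = 0
Discriminant: Δ = (-3)² - 4(7)(-670) = 9 + 18760 = 18769
√Δ = 137
n = [-(-3) + √Δ] / (2·7) = (3 + 137) / 14 = 140 / 14 = 10
(The negative root is discarded since n must be a positive integer.)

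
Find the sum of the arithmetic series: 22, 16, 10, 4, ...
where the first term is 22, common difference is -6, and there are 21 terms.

Sₙ = n/2 × (first + last)
Last term = a + (n-1)d = 22 + (21-1)×(-6) = -98
S_21 = 21/2 × (22 + (-98))
S_21 = 21/2 × (-76) = -798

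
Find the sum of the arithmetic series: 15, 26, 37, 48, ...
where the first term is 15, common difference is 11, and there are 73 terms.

Sₙ = n/2 × (first + last)
Last term = a + (n-1)d = 15 + (73-1)×11 = 807
S_73 = 73/2 × (15 + 807)
S_73 = 73/2 × 822 = 30003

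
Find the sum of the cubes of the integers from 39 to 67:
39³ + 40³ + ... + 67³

Use ∑_{k=1}^{n} k³ = [n(n+1)/2]², then subtract the first 38 terms.
∑_{k=1}^{67} k³ = [67×68/2]² = 2278² = 5189284
∑_{k=1}^{38} k³ = [38×39/2]² = 741² = 549081
∑_{k=39}^{67} k³ = 5189284 - 549081 = 4640203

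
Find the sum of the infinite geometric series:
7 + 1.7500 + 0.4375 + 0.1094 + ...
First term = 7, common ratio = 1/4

For |r| < 1, S = a / (1 - r)
S = 7 / (1 - (1/4))
S = 7 / (3/4)
S = 28/3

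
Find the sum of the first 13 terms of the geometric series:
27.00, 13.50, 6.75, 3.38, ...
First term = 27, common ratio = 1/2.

Sₙ = a(1 - rⁿ) / (1 - r)
S_13 = 27(1 - (1/2)^13) / (1 - (1/2))
S_13 = 27(1 - (1/8192)) / (1/2)
S_13 = 221157/4096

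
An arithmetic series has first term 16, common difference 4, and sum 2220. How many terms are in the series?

Using S = n/2 × [2a + (n-1)d]
2220 = n/2 × [2(16) + (n-1)(4)]
2220 = n/2 × [32 + 4n - 4]
4440 = n × [28 + 4n]
4n² + (28)n - 4440 = 0
Discriminant: Δ = (28)² - 4(4)(-4440) = 784 + 71040 = 71824
√Δ = 268
n = [-(28) + √Δ] / (2·4) = (-28 + 268) / 8 = 240 / 8 = 30
(The negative root is discarded since n must be a positive integer.)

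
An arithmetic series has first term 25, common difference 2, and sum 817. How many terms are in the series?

Using S = n/2 × [2a + (n-1)d]
817 = n/2 × [2(25) + (n-1)(2)]
817 = n/2 × [50 + 2n - 2]
1634 = n × [48 + 2n]
2n² + (48)n - 1634 = 0
Discriminant: Δ = (48)² - 4(2)(-1634) = 2304 + 13072 = 15376
√Δ = 124
n = [-(48) + √Δ] / (2·2) = (-48 + 124) / 4 = 76 / 4 = 19
(The negative root is discarded since n must be a positive integer.)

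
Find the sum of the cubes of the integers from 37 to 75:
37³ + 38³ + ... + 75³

Use ∑_{k=1}^{n} k³ = [n(n+1)/2]², then subtract the first 36 terms.
∑_{k=1}^{75} k³ = [75×76/2]² = 2850² = 8122500
∑_{k=1}^{36} k³ = [36×37/2]² = 666² = 443556
∑_{k=37}^{75} k³ = 8122500 - 443556 = 7678944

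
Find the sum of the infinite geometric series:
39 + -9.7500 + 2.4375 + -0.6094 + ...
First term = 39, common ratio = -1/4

For |r| < 1, S = a / (1 - r)
S = 39 / (1 - (-1/4))
S = 39 / (5/4)
S = 156/5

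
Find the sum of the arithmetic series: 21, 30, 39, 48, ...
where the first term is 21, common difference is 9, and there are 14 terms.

Sₙ = n/2 × (first + last)
Last term = a + (n-1)d = 21 + (14-1)×9 = 138
S_14 = 14/2 × (21 + 138)
S_14 = 14/2 × 159 = 1113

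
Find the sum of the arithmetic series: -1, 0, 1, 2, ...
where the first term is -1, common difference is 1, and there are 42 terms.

Sₙ = n/2 × (first + last)
Last term = a + (n-1)d = -1 + (42-1)×1 = 40
S_42 = 42/2 × (-1 + 40)
S_42 = 42/2 × 39 = 819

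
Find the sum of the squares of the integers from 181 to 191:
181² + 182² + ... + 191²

Use ∑_{k=1}^{n} k² = n(n+1)(2n+1)/6, then subtract the first 180 terms.
∑_{k=1}^{191} k² = 191×192×383/6 = 2340896
∑_{k=1}^{180} k² = 180×181×361/6 = 1960230
∑_{k=181}^{191} k² = 2340896 - 1960230 = 380666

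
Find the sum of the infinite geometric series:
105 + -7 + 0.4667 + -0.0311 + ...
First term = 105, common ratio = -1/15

For |r| < 1, S = a / (1 - r)
S = 105 / (1 - (-1/15))
S = 105 / (16/15)
S = 1575/16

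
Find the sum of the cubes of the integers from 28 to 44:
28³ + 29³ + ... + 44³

Use ∑_{k=1}^{n} k³ = [n(n+1)/2]², then subtract the first 27 terms.
∑_{k=1}^{44} k³ = [44×45/2]² = 990² = 980100
∑_{k=1}^{27} k³ = [27×28/2]² = 378² = 142884
∑_{k=28}^{44} k³ = 980100 - 142884 = 837216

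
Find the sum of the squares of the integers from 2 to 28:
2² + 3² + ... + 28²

Use ∑_{k=1}^{n} k² = n(n+1)(2n+1)/6, then subtract the first 1 terms.
∑_{k=1}^{28} k² = 28×29×57/6 = 7714
∑_{k=1}^{1} k² = 1×2×3/6 = 1
∑_{k=2}^{28} k² = 7714 - 1 = 7713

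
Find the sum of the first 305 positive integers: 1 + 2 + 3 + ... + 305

Formula: ∑k = n(n+1)/2
= 305×306/2
= 93330/2
= 46665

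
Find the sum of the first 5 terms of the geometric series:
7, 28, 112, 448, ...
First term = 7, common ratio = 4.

Sₙ = a(1 - rⁿ) / (1 - r)
S_5 = 7(1 - 4^5) / (1 - 4)
S_5 = 7(1 - 1024) / (-3)
S_5 = 2387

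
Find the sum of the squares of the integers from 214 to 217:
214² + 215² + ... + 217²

Use ∑_{k=1}^{n} k² = n(n+1)(2n+1)/6, then subtract the first 213 terms.
∑_{k=1}^{217} k² = 217×218×435/6 = 3429685
∑_{k=1}^{213} k² = 213×214×427/6 = 3243919
∑_{k=214}^{217} k² = 3429685 - 3243919 = 185766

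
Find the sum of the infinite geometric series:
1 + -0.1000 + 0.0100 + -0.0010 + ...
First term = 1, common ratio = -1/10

For |r| < 1, S = a / (1 - r)
S = 1 / (1 - (-1/10))
S = 1 / (11/10)
S = 10/11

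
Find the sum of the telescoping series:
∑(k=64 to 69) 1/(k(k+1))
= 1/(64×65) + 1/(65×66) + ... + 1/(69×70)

Partial fractions: 1/(k(k+1)) = 1/k - 1/(k+1)
The series telescopes:
= (1/64 - 1/65) + (1/65 - 1/66) + ... + (1/69 - 1/70)
= 1/64 - 1/70
= 3/2240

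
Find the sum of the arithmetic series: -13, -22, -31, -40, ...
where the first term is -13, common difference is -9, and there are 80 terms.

Sₙ = n/2 × (first + last)
Last term = a + (n-1)d = -13 + (80-1)×(-9) = -724
S_80 = 80/2 × (-13 + (-724))
S_80 = 80/2 × (-737) = -29480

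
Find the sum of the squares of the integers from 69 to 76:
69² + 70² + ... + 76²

Use ∑_{k=1}^{n} k² = n(n+1)(2n+1)/6, then subtract the first 68 terms.
∑_{k=1}^{76} k² = 76×77×153/6 = 149226
∑_{k=1}^{68} k² = 68×69×137/6 = 107134
∑_{k=69}^{76} k² = 149226 - 107134 = 42092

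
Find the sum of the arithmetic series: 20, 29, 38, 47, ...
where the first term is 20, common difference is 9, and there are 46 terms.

Sₙ = n/2 × (first + last)
Last term = a + (n-1)d = 20 + (46-1)×9 = 425
S_46 = 46/2 × (20 + 425)
S_46 = 46/2 × 445 = 10235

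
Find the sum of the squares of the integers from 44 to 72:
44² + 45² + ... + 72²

Use ∑_{k=1}^{n} k² = n(n+1)(2n+1)/6, then subtract the first 43 terms.
∑_{k=1}^{72} k² = 72×73×145/6 = 127020
∑_{k=1}^{43} k² = 43×44×87/6 = 27434
∑_{k=44}^{72} k² = 127020 - 27434 = 99586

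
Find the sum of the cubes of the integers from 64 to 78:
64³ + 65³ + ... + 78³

Use ∑_{k=1}^{n} k³ = [n(n+1)/2]², then subtract the first 63 terms.
∑_{k=1}^{78} k³ = [78×79/2]² = 3081² = 9492561
∑_{k=1}^{63} k³ = [63×64/2]² = 2016² = 4064256
∑_{k=64}^{78} k³ = 9492561 - 4064256 = 5428305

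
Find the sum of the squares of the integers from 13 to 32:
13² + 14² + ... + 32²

Use ∑_{k=1}^{n} k² = n(n+1)(2n+1)/6, then subtract the first 12 terms.
∑_{k=1}^{32} k² = 32×33×65/6 = 11440
∑_{k=1}^{12} k² = 12×13×25/6 = 650
∑_{k=13}^{32} k² = 11440 - 650 = 10790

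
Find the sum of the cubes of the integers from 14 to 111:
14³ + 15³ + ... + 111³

Use ∑_{k=1}^{n} k³ = [n(n+1)/2]², then subtract the first 13 terms.
∑_{k=1}^{111} k³ = [111×112/2]² = 6216² = 38638656
∑_{k=1}^{13} k³ = [13×14/2]² = 91² = 8281
∑_{k=14}^{111} k³ = 38638656 - 8281 = 38630375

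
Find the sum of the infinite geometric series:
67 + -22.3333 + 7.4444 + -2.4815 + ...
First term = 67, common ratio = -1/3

For |r| < 1, S = a / (1 - r)
S = 67 / (1 - (-1/3))
S = 67 / (4/3)
S = 201/4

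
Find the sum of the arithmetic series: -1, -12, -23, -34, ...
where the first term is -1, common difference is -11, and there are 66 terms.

Sₙ = n/2 × (first + last)
Last term = a + (n-1)d = -1 + (66-1)×(-11) = -716
S_66 = 66/2 × (-1 + (-716))
S_66 = 66/2 × (-717) = -23661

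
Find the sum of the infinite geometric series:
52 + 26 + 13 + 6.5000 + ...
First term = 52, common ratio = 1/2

For |r| < 1, S = a / (1 - r)
S = 52 / (1 - (1/2))
S = 52 / (1/2)
S = 104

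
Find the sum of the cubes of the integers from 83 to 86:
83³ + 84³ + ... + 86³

Use ∑_{k=1}^{n} k³ = [n(n+1)/2]², then subtract the first 82 terms.
∑_{k=1}^{86} k³ = [86×87/2]² = 3741² = 13995081
∑_{k=1}^{82} k³ = [82×83/2]² = 3403² = 11580409
∑_{k=83}^{86} k³ = 13995081 - 11580409 = 2414672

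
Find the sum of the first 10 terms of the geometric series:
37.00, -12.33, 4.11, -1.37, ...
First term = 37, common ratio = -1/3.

Sₙ = a(1 - rⁿ) / (1 - r)
S_10 = 37(1 - (-1/3)^10) / (1 - (-1/3))
S_10 = 37(1 - (1/59049)) / (4/3)
S_10 = 546194/19683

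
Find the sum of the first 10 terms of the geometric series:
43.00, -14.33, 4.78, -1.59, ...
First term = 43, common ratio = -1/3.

Sₙ = a(1 - rⁿ) / (1 - r)
S_10 = 43(1 - (-1/3)^10) / (1 - (-1/3))
S_10 = 43(1 - (1/59049)) / (4/3)
S_10 = 634766/19683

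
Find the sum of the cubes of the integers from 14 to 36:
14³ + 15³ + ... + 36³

Use ∑_{k=1}^{n} k³ = [n(n+1)/2]², then subtract the first 13 terms.
∑_{k=1}^{36} k³ = [36×37/2]² = 666² = 443556
∑_{k=1}^{13} k³ = [13×14/2]² = 91² = 8281
∑_{k=14}^{36} k³ = 443556 - 8281 = 435275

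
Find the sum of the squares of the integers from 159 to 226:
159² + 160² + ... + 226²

Use ∑_{k=1}^{n} k² = n(n+1)(2n+1)/6, then subtract the first 158 terms.
∑_{k=1}^{226} k² = 226×227×453/6 = 3873301
∑_{k=1}^{158} k² = 158×159×317/6 = 1327279
∑_{k=159}^{226} k² = 3873301 - 1327279 = 2546022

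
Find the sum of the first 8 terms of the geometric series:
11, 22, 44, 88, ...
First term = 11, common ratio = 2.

Sₙ = a(1 - rⁿ) / (1 - r)
S_8 = 11(1 - 2^8) / (1 - 2)
S_8 = 11(1 - 256) / (-1)
S_8 = 2805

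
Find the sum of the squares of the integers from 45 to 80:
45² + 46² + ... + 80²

Use ∑_{k=1}^{n} k² = n(n+1)(2n+1)/6, then subtract the first 44 terms.
∑_{k=1}^{80} k² = 80×81×161/6 = 173880
∑_{k=1}^{44} k² = 44×45×89/6 = 29370
∑_{k=45}^{80} k² = 173880 - 29370 = 144510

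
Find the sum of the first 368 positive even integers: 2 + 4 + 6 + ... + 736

Sum of first n even numbers = n(n+1)
= 368×369
= 135792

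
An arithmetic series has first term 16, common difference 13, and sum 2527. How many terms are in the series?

Using S = n/2 × [2a + (n-1)d]
2527 = n/2 × [2(16) + (n-1)(13)]
2527 = n/2 × [32 + 13n - 13]
5054 = n × [19 + 13n]
13n² + (19)n - 5054 = 0
Discriminant: Δ = (19)² - 4(13)(-5054) = 361 + 262808 = 263169
√Δ = 513
n = [-(19) + √Δ] / (2·13) = (-19 + 513) / 26 = 494 / 26 = 19
(The negative root is discarded since n must be a positive integer.)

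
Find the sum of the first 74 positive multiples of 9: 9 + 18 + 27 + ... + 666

Factor out 9: = 9(1 + 2 + ... + 74) = 9 × n(n+1)/2
= 9 × 74×75/2
= 9 × 2775
= 24975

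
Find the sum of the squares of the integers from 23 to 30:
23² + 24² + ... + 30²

Use ∑_{k=1}^{n} k² = n(n+1)(2n+1)/6, then subtract the first 22 terms.
∑_{k=1}^{30} k² = 30×31×61/6 = 9455
∑_{k=1}^{22} k² = 22×23×45/6 = 3795
∑_{k=23}^{30} k² = 9455 - 3795 = 5660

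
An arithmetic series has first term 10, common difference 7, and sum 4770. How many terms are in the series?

Using S = n/2 × [2a + (n-1)d]
4770 = n/2 × [2(10) + (n-1)(7)]
4770 = n/2 × [20 + 7n - 7]
9540 = n × [13 + 7n]
7n² + (13)n - 9540 = 0
Discriminant: Δ = (13)² - 4(7)(-9540) = 169 + 267120 = 267289
√Δ = 517
n = [-(13) + √Δ] / (2·7) = (-13 + 517) / 14 = 504 / 14 = 36
(The negative root is discarded since n must be a positive integer.)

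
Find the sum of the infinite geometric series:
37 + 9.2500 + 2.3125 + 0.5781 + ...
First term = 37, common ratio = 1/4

For |r| < 1, S = a / (1 - r)
S = 37 / (1 - (1/4))
S = 37 / (3/4)
S = 148/3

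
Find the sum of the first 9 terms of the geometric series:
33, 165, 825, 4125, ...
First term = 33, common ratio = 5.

Sₙ = a(1 - rⁿ) / (1 - r)
S_9 = 33(1 - 5^9) / (1 - 5)
S_9 = 33(1 - 1953125) / (-4)
S_9 = 16113273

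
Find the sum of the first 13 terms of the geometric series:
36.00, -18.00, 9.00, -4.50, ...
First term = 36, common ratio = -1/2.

Sₙ = a(1 - rⁿ) / (1 - r)
S_13 = 36(1 - (-1/2)^13) / (1 - (-1/2))
S_13 = 36(1 - (-1/8192)) / (3/2)
S_13 = 24579/1024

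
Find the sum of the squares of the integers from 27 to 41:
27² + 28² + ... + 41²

Use ∑_{k=1}^{n} k² = n(n+1)(2n+1)/6, then subtract the first 26 terms.
∑_{k=1}^{41} k² = 41×42×83/6 = 23821
∑_{k=1}^{26} k² = 26×27×53/6 = 6201
∑_{k=27}^{41} k² = 23821 - 6201 = 17620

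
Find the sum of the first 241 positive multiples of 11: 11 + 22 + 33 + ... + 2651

Factor out 11: = 11(1 + 2 + ... + 241) = 11 × n(n+1)/2
= 11 × 241×242/2
= 11 × 29161
= 320771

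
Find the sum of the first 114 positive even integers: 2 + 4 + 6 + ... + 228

Sum of first n even numbers = n(n+1)
= 114×115
= 13110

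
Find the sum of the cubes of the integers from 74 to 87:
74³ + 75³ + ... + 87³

Use ∑_{k=1}^{n} k³ = [n(n+1)/2]², then subtract the first 73 terms.
∑_{k=1}^{87} k³ = [87×88/2]² = 3828² = 14653584
∑_{k=1}^{73} k³ = [73×74/2]² = 2701² = 7295401
∑_{k=74}^{87} k³ = 14653584 - 7295401 = 7358183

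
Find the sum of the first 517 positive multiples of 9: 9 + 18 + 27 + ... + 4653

Factor out 9: = 9(1 + 2 + ... + 517) = 9 × n(n+1)/2
= 9 × 517×518/2
= 9 × 133903
= 1205127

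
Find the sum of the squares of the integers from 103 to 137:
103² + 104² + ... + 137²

Use ∑_{k=1}^{n} k² = n(n+1)(2n+1)/6, then subtract the first 102 terms.
∑_{k=1}^{137} k² = 137×138×275/6 = 866525
∑_{k=1}^{102} k² = 102×103×205/6 = 358955
∑_{k=103}^{137} k² = 866525 - 358955 = 507570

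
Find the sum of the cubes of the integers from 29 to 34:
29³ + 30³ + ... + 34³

Use ∑_{k=1}^{n} k³ = [n(n+1)/2]², then subtract the first 28 terms.
∑_{k=1}^{34} k³ = [34×35/2]² = 595² = 354025
∑_{k=1}^{28} k³ = [28×29/2]² = 406² = 164836
∑_{k=29}^{34} k³ = 354025 - 164836 = 189189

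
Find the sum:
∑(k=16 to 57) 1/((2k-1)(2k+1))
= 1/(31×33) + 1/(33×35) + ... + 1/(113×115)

Partial fractions: 1/((2k-1)(2k+1)) = (1/2)[1/(2k-1) - 1/(2k+1)]
The series telescopes:
= (1/2)[1/31 - 1/115]
= 42/3565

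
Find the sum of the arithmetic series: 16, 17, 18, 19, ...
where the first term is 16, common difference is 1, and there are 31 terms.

Sₙ = n/2 × (first + last)
Last term = a + (n-1)d = 16 + (31-1)×1 = 46
S_31 = 31/2 × (16 + 46)
S_31 = 31/2 × 62 = 961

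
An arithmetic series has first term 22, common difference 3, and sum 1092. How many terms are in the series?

Using S = n/2 × [2a + (n-1)d]
1092 = n/2 × [2(22) + (n-1)(3)]
1092 = n/2 × [44 + 3n - 3]
2184 = n × [41 + 3n]
3n² + (41)n - 2184 = 0
Discriminant: Δ = (41)² - 4(3)(-2184) = 1681 + 26208 = 27889
√Δ = 167
n = [-(41) + √Δ] / (2·3) = (-41 + 167) / 6 = 126 / 6 = 21
(The negative root is discarded since n must be a positive integer.)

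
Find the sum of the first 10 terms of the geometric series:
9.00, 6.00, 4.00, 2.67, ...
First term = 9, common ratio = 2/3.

Sₙ = a(1 - rⁿ) / (1 - r)
S_10 = 9(1 - (2/3)^10) / (1 - (2/3))
S_10 = 9(1 - (1024/59049)) / (1/3)
S_10 = 58025/2187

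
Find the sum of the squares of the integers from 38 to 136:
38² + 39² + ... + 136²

Use ∑_{k=1}^{n} k² = n(n+1)(2n+1)/6, then subtract the first 37 terms.
∑_{k=1}^{136} k² = 136×137×273/6 = 847756
∑_{k=1}^{37} k² = 37×38×75/6 = 17575
∑_{k=38}^{136} k² = 847756 - 17575 = 830181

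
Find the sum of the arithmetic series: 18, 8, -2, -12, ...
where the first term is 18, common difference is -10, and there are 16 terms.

Sₙ = n/2 × (first + last)
Last term = a + (n-1)d = 18 + (16-1)×(-10) = -132
S_16 = 16/2 × (18 + (-132))
S_16 = 16/2 × (-114) = -912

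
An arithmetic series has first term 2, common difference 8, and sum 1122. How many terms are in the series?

Using S = n/2 × [2a + (n-1)d]
1122 = n/2 × [2(2) + (n-1)(8)]
1122 = n/2 × [4 + 8n - 8]
2244 = n × [-4 + 8n]
8n² + (-4)n - 2244 = 0
Discriminant: Δ = (-4)² - 4(8)(-2244) = 16 + 71808 = 71824
√Δ = 268
n = [-(-4) + √Δ] / (2·8) = (4 + 268) / 16 = 272 / 16 = 17
(The negative root is discarded since n must be a positive integer.)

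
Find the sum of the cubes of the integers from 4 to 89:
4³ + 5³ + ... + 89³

Use ∑_{k=1}^{n} k³ = [n(n+1)/2]², then subtract the first 3 terms.
∑_{k=1}^{89} k³ = [89×90/2]² = 4005² = 16040025
∑_{k=1}^{3} k³ = [3×4/2]² = 6² = 36
∑_{k=4}^{89} k³ = 16040025 - 36 = 16039989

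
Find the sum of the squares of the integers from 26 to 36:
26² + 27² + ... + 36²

Use ∑_{k=1}^{n} k² = n(n+1)(2n+1)/6, then subtract the first 25 terms.
∑_{k=1}^{36} k² = 36×37×73/6 = 16206
∑_{k=1}^{25} k² = 25×26×51/6 = 5525
∑_{k=26}^{36} k² = 16206 - 5525 = 10681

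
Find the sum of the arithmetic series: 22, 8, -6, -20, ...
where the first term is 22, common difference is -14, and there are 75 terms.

Sₙ = n/2 × (first + last)
Last term = a + (n-1)d = 22 + (75-1)×(-14) = -1014
S_75 = 75/2 × (22 + (-1014))
S_75 = 75/2 × (-992) = -37200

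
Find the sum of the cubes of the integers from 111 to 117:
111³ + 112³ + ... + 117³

Use ∑_{k=1}^{n} k³ = [n(n+1)/2]², then subtract the first 110 terms.
∑_{k=1}^{117} k³ = [117×118/2]² = 6903² = 47651409
∑_{k=1}^{110} k³ = [110×111/2]² = 6105² = 37271025
∑_{k=111}^{117} k³ = 47651409 - 37271025 = 10380384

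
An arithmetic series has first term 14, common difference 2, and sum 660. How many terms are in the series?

Using S = n/2 × [2a + (n-1)d]
660 = n/2 × [2(14) + (n-1)(2)]
660 = n/2 × [28 + 2n - 2]
1320 = n × [26 + 2n]
2n² + (26)n - 1320 = 0
Discriminant: Δ = (26)² - 4(2)(-1320) = 676 + 10560 = 11236
√Δ = 106
n = [-(26) + √Δ] / (2·2) = (-26 + 106) / 4 = 80 / 4 = 20
(The negative root is discarded since n must be a positive integer.)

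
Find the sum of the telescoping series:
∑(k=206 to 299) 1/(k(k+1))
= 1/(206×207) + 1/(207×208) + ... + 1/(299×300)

Partial fractions: 1/(k(k+1)) = 1/k - 1/(k+1)
The series telescopes:
= (1/206 - 1/207) + (1/207 - 1/208) + ... + (1/299 - 1/300)
= 1/206 - 1/300
= 47/30900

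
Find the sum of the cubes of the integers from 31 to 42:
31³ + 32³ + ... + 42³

Use ∑_{k=1}^{n} k³ = [n(n+1)/2]², then subtract the first 30 terms.
∑_{k=1}^{42} k³ = [42×43/2]² = 903² = 815409
∑_{k=1}^{30} k³ = [30×31/2]² = 465² = 216225
∑_{k=31}^{42} k³ = 815409 - 216225 = 599184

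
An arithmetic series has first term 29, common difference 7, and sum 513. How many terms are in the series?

Using S = n/2 × [2a + (n-1)d]
513 = n/2 × [2(29) + (n-1)(7)]
513 = n/2 × [58 + 7n - 7]
1026 = n × [51 + 7n]
7n² + (51)n - 1026 = 0
Discriminant: Δ = (51)² - 4(7)(-1026) = 2601 + 28728 = 31329
√Δ = 177
n = [-(51) + √Δ] / (2·7) = (-51 + 177) / 14 = 126 / 14 = 9
(The negative root is discarded since n must be a positive integer.)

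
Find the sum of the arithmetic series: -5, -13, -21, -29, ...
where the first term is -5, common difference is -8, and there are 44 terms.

Sₙ = n/2 × (first + last)
Last term = a + (n-1)d = -5 + (44-1)×(-8) = -349
S_44 = 44/2 × (-5 + (-349))
S_44 = 44/2 × (-354) = -7788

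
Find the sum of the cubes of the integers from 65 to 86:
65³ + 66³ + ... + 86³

Use ∑_{k=1}^{n} k³ = [n(n+1)/2]², then subtract the first 64 terms.
∑_{k=1}^{86} k³ = [86×87/2]² = 3741² = 13995081
∑_{k=1}^{64} k³ = [64×65/2]² = 2080² = 4326400
∑_{k=65}^{86} k³ = 13995081 - 4326400 = 9668681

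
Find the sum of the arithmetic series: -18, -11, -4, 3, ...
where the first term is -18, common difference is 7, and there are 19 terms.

Sₙ = n/2 × (first + last)
Last term = a + (n-1)d = -18 + (19-1)×7 = 108
S_19 = 19/2 × (-18 + 108)
S_19 = 19/2 × 90 = 855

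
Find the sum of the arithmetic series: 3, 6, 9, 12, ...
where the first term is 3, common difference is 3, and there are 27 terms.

Sₙ = n/2 × (first + last)
Last term = a + (n-1)d = 3 + (27-1)×3 = 81
S_27 = 27/2 × (3 + 81)
S_27 = 27/2 × 84 = 1134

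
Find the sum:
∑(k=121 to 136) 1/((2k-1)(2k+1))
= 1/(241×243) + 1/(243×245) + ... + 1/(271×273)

Partial fractions: 1/((2k-1)(2k+1)) = (1/2)[1/(2k-1) - 1/(2k+1)]
The series telescopes:
= (1/2)[1/241 - 1/273]
= 16/65793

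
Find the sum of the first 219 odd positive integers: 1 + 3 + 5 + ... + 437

Sum of first n odd numbers = n²
= 219²
= 47961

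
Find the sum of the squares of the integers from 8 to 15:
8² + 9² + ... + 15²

Use ∑_{k=1}^{n} k² = n(n+1)(2n+1)/6, then subtract the first 7 terms.
∑_{k=1}^{15} k² = 15×16×31/6 = 1240
∑_{k=1}^{7} k² = 7×8×15/6 = 140
∑_{k=8}^{15} k² = 1240 - 140 = 1100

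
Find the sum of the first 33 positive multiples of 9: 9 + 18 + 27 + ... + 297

Factor out 9: = 9(1 + 2 + ... + 33) = 9 × n(n+1)/2
= 9 × 33×34/2
= 9 × 561
= 5049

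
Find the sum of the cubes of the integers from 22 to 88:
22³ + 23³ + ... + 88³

Use ∑_{k=1}^{n} k³ = [n(n+1)/2]², then subtract the first 21 terms.
∑_{k=1}^{88} k³ = [88×89/2]² = 3916² = 15335056
∑_{k=1}^{21} k³ = [21×22/2]² = 231² = 53361
∑_{k=22}^{88} k³ = 15335056 - 53361 = 15281695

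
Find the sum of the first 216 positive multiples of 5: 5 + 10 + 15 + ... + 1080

Factor out 5: = 5(1 + 2 + ... + 216) = 5 × n(n+1)/2
= 5 × 216×217/2
= 5 × 23436
= 117180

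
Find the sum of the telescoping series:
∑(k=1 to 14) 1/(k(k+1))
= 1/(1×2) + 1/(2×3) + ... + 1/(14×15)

Partial fractions: 1/(k(k+1)) = 1/k - 1/(k+1)
The series telescopes:
= (1/1 - 1/2) + (1/2 - 1/3) + ... + (1/14 - 1/15)
= 1/1 - 1/15
= 14/15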